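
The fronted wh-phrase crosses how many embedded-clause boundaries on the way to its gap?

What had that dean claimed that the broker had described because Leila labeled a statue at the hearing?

1

"what" is extracted from the object of "described".
Boundaries crossed, outermost first: [that] — 1 in total.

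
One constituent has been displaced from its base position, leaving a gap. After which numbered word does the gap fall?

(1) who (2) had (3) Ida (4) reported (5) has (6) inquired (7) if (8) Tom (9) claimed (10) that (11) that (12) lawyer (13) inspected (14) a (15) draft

4

The displaced element is "who" (word 1).
It is linked across 1 clause boundary (Ø).
It functions as the subject of "inquired", so the gap sits immediately after word 4 ("reported").
Base order: Ida had reported that who has inquired if Tom claimed that that lawyer inspected a draft.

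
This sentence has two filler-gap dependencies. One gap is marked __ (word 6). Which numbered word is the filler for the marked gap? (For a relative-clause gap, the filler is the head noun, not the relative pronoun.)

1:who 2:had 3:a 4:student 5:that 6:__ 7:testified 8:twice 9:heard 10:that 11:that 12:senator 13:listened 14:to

4

The marked gap is inside the relative clause, the subject of "testified".
Its filler is the head noun "student" (via "that"), at word 4.
(The other dependency links word 1 to a gap after word 14.)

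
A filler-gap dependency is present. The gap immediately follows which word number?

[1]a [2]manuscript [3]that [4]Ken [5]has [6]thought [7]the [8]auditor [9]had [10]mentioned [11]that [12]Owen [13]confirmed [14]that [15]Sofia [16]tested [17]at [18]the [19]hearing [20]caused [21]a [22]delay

16

The displaced element is "a manuscript" (word 2).
It is linked across 3 clause boundaries (Ø → that → that).
It functions as the direct object of "tested", so the gap sits immediately after word 16 ("tested").
Base order: Ken has thought the auditor had mentioned that Owen confirmed that Sofia tested a manuscript at the hearing.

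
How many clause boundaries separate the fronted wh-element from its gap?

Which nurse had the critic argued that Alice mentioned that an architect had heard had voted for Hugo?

"which nurse" is extracted from the subject of "voted".
Boundaries crossed, outermost first: [that], [that], [Ø] — 3 in total.

3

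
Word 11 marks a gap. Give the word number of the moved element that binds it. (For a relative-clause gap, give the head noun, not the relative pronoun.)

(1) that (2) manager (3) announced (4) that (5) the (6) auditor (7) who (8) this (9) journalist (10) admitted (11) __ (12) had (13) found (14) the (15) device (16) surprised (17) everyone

6

The gap at 11 is the subject of "found", inside a relative clause.
The relative pronoun is "who" (word 7); it is bound by the head noun immediately before it.
Its filler is the head noun "auditor", at word 6.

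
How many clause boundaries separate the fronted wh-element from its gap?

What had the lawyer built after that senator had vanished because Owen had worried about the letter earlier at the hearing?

0

"what" originates inside the matrix clause — no clause boundary is crossed.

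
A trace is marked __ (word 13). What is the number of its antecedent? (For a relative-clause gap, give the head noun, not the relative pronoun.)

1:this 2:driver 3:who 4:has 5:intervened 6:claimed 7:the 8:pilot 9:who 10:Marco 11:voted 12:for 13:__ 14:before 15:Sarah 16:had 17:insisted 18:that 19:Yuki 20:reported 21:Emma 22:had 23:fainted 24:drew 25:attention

8

The gap at 13 is the prepositional object of "voted", inside a relative clause.
The relative pronoun is "who" (word 9); it is bound by the head noun immediately before it.
Its filler is the head noun "pilot", at word 8.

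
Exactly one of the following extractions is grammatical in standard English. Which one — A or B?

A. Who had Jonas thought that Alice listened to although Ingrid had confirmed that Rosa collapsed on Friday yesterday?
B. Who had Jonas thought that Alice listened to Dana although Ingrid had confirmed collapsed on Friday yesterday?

In B, the wh-phrase is extracted from inside an adjunct island (introduced by "although"), which blocks movement.
In A, the extraction path crosses only that-complement boundaries, which are transparent.
So A is grammatical.

A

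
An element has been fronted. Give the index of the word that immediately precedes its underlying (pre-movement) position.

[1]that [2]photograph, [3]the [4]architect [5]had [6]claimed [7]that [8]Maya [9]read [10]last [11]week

The displaced element is "that photograph" (word 2).
It is linked across 1 clause boundary (that).
It functions as the direct object of "read", so the gap sits immediately after word 9 ("read").
Base order: The architect had claimed that Maya read that photograph last week.

9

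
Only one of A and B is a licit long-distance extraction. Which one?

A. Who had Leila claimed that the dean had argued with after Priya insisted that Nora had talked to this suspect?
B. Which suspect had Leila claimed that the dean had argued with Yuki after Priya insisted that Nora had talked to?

A

In B, the wh-phrase is extracted from inside an adjunct island (introduced by "after"), which blocks movement.
In A, the extraction path crosses only that-complement boundaries, which are transparent.
So A is grammatical.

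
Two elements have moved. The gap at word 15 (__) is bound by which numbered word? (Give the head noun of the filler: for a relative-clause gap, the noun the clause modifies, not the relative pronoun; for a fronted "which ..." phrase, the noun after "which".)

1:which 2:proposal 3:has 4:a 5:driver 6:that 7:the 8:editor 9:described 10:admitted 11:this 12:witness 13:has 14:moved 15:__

The marked gap is the direct object of "moved".
Its filler is the fronted wh-phrase "which proposal", at word 2.
(The other dependency links word 5 to a gap after word 9.)

2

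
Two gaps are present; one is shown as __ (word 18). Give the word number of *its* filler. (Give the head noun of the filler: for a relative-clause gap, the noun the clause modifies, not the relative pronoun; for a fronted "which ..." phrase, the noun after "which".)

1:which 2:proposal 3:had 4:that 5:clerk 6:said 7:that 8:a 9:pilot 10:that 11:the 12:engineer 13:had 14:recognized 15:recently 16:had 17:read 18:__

2

The marked gap is the direct object of "read".
Its filler is the fronted wh-phrase "which proposal", at word 2.
(The other dependency links word 9 to a gap after word 14.)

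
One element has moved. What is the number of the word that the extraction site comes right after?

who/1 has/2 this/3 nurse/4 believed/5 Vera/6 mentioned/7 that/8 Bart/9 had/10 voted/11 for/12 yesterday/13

12

The displaced element is "who" (word 1).
It is linked across 2 clause boundaries (Ø → that).
It functions as the object of the preposition "for" of "voted", so the gap sits immediately after word 12 ("for").
Base order: This nurse has believed Vera mentioned that Bart had voted for who yesterday.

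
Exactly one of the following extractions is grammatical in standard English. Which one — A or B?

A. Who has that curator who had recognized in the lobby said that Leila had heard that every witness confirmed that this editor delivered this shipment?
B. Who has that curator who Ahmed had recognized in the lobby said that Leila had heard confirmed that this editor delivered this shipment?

In A, the wh-phrase is extracted from inside a complex-NP island (relative clause) (introduced by "who"), which blocks movement.
In B, the extraction path crosses only that-complement boundaries, which are transparent.
So B is grammatical.

B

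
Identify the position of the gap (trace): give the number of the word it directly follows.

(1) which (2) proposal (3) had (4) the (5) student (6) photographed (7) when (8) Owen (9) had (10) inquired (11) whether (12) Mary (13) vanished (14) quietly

6

The displaced element is "which proposal" (word 2).
It functions as the direct object of "photographed", so the gap sits immediately after word 6 ("photographed").
Base order: The student had photographed which proposal when Owen had inquired whether Mary vanished quietly.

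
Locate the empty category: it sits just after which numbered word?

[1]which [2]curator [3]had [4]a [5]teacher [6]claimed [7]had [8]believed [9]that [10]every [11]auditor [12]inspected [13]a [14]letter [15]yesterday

6

The displaced element is "which curator" (word 2).
It is linked across 1 clause boundary (Ø).
It functions as the subject of "believed", so the gap sits immediately after word 6 ("claimed").
Base order: A teacher had claimed that which curator had believed that every auditor inspected a letter yesterday.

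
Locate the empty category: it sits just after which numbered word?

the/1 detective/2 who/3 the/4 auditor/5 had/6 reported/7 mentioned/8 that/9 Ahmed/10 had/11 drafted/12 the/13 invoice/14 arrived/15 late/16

The displaced element is "the detective" (word 2).
It is linked across 1 clause boundary (Ø).
It functions as the subject of "mentioned", so the gap sits immediately after word 7 ("reported").
Base order: The auditor had reported that the detective mentioned that Ahmed had drafted the invoice.

7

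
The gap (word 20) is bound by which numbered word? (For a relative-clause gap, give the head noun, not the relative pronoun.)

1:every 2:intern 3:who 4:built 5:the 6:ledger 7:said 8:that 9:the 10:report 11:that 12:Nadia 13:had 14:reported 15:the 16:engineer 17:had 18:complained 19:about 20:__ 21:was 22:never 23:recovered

The gap at 20 is the prepositional object of "complained", inside a relative clause.
The relative pronoun is "that" (word 11); it is bound by the head noun immediately before it.
Its filler is the head noun "report", at word 10.

10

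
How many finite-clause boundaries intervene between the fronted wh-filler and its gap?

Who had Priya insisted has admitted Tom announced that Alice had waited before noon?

"who" is extracted from the subject of "admitted".
Boundaries crossed, outermost first: [Ø] — 1 in total.

1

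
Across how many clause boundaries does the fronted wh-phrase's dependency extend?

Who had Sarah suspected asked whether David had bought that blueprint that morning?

1

"who" is extracted from the subject of "asked".
Boundaries crossed, outermost first: [Ø] — 1 in total.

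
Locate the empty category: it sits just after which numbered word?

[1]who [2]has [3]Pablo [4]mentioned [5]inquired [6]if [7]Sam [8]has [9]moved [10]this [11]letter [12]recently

4

The displaced element is "who" (word 1).
It is linked across 1 clause boundary (Ø).
It functions as the subject of "inquired", so the gap sits immediately after word 4 ("mentioned").
Base order: Pablo has mentioned that who inquired if Sam has moved this letter recently.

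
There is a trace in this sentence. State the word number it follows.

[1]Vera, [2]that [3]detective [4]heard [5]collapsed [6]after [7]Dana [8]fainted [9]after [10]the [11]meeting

The displaced element is "Vera" (word 1).
It is linked across 1 clause boundary (Ø).
It functions as the subject of "collapsed", so the gap sits immediately after word 4 ("heard").
Base order: That detective heard Vera collapsed after Dana fainted after the meeting.

4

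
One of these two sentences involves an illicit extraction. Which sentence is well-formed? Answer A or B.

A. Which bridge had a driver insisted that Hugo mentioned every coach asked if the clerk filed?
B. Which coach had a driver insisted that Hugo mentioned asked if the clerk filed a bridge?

In A, the wh-phrase is extracted from inside a wh-island (introduced by "if"), which blocks movement.
In B, the extraction path crosses only that-complement boundaries, which are transparent.
So B is grammatical.

B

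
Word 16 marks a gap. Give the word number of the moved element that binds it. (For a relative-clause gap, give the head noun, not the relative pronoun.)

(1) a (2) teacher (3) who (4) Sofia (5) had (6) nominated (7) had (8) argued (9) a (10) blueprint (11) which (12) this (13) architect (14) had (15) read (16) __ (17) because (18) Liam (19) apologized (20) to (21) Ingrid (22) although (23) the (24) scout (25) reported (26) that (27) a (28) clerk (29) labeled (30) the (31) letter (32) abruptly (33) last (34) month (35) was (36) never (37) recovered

The gap at 16 is the object of "read", inside a relative clause.
The relative pronoun is "which" (word 11); it is bound by the head noun immediately before it.
Its filler is the head noun "blueprint", at word 10.

10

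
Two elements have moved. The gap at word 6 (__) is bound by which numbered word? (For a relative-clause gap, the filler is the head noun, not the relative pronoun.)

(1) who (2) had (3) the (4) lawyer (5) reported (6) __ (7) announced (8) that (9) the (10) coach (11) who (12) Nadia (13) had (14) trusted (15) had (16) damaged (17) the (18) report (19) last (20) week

1

The marked gap is the subject of "announced".
Its filler is the fronted wh-phrase "who", at word 1.
(The other dependency links word 10 to a gap after word 14.)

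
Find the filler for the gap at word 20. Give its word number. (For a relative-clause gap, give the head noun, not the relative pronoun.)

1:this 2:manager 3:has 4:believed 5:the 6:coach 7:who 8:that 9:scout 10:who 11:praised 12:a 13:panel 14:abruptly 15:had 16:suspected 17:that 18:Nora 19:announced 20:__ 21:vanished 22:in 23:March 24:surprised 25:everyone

6

The gap at 20 is the subject of "vanished", inside a relative clause.
The relative pronoun is "who" (word 7); it is bound by the head noun immediately before it.
Its filler is the head noun "coach", at word 6.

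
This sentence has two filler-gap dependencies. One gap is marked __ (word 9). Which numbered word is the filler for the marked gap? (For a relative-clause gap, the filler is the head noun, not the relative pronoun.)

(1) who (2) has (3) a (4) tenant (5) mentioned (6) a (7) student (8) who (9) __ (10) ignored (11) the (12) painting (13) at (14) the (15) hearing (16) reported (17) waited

The marked gap is inside the relative clause, the subject of "ignored".
Its filler is the head noun "student" (via "who"), at word 7.
(The other dependency links word 1 to a gap after word 16.)

7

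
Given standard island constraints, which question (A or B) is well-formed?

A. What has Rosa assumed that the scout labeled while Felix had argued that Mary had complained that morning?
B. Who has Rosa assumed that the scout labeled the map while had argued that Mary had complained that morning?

A

In B, the wh-phrase is extracted from inside an adjunct island (introduced by "while"), which blocks movement.
In A, the extraction path crosses only that-complement boundaries, which are transparent.
So A is grammatical.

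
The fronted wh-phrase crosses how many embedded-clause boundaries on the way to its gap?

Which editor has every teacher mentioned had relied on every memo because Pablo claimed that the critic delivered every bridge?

"which editor" is extracted from the subject of "relied".
Boundaries crossed, outermost first: [Ø] — 1 in total.

1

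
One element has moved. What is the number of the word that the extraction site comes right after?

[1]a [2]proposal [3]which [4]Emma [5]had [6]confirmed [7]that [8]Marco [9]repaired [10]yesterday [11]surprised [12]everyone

The displaced element is "a proposal" (word 2).
It is linked across 1 clause boundary (that).
It functions as the direct object of "repaired", so the gap sits immediately after word 9 ("repaired").
Base order: Emma had confirmed that Marco repaired a proposal yesterday.

9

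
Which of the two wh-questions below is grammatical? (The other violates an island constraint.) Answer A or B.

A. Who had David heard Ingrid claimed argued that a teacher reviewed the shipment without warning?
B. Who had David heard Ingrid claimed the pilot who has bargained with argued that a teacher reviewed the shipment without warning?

A

In B, the wh-phrase is extracted from inside a complex-NP island (relative clause) (introduced by "who"), which blocks movement.
In A, the extraction path crosses only that-complement boundaries, which are transparent.
So A is grammatical.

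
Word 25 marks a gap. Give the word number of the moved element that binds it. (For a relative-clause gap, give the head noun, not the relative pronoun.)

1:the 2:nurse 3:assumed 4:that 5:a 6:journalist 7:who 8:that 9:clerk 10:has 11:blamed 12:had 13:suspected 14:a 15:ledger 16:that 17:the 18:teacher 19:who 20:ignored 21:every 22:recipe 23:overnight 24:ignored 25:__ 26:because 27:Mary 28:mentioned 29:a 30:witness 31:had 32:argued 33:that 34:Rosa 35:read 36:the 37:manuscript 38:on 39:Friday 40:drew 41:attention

The gap at 25 is the object of "ignored", inside a relative clause.
The relative pronoun is "that" (word 16); it is bound by the head noun immediately before it.
Its filler is the head noun "ledger", at word 15.

15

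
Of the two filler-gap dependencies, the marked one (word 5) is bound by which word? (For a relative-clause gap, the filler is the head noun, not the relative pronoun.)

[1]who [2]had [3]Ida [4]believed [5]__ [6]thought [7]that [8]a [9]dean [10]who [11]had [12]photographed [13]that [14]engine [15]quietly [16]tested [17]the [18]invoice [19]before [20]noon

1

The marked gap is the subject of "thought".
Its filler is the fronted wh-phrase "who", at word 1.
(The other dependency links word 9 to a gap after word 10.)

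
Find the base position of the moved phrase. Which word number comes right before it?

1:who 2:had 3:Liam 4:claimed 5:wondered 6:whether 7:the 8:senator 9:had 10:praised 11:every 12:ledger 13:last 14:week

The displaced element is "who" (word 1).
It is linked across 1 clause boundary (Ø).
It functions as the subject of "wondered", so the gap sits immediately after word 4 ("claimed").
Base order: Liam had claimed who wondered whether the senator had praised every ledger last week.

4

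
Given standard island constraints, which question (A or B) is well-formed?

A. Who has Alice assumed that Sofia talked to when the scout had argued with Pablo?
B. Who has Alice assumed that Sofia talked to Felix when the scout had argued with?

A

In B, the wh-phrase is extracted from inside an adjunct island (introduced by "when"), which blocks movement.
In A, the extraction path crosses only that-complement boundaries, which are transparent.
So A is grammatical.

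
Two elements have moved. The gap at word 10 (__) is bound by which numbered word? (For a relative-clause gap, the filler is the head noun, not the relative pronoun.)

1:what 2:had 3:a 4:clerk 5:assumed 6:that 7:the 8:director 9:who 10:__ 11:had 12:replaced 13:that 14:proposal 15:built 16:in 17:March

8

The marked gap is inside the relative clause, the subject of "replaced".
Its filler is the head noun "director" (via "who"), at word 8.
(The other dependency links word 1 to a gap after word 15.)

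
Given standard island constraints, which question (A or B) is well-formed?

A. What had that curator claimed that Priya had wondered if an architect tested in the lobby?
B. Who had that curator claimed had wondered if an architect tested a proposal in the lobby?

In A, the wh-phrase is extracted from inside a wh-island (introduced by "if"), which blocks movement.
In B, the extraction path crosses only that-complement boundaries, which are transparent.
So B is grammatical.

B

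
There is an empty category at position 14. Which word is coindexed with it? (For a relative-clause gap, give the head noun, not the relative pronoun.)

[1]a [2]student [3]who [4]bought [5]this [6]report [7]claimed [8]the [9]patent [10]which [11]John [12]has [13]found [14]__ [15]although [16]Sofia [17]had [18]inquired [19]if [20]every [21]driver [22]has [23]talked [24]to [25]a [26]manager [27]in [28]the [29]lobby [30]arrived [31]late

The gap at 14 is the object of "found", inside a relative clause.
The relative pronoun is "which" (word 10); it is bound by the head noun immediately before it.
Its filler is the head noun "patent", at word 9.

9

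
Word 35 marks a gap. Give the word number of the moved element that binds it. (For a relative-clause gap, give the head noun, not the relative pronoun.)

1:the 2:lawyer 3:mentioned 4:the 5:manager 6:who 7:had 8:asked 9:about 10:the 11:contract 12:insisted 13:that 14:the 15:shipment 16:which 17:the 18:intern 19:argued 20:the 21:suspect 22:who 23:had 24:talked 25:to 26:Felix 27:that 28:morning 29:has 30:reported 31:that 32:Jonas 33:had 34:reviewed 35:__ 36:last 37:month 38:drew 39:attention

The gap at 35 is the object of "reviewed", inside a relative clause.
The relative pronoun is "which" (word 16); it is bound by the head noun immediately before it.
Its filler is the head noun "shipment", at word 15.

15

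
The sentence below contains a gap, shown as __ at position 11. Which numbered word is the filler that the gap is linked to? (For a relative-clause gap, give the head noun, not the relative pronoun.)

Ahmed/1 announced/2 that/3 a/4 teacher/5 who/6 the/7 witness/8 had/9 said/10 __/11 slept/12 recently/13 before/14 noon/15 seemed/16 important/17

The gap at 11 is the subject of "slept", inside a relative clause.
The relative pronoun is "who" (word 6); it is bound by the head noun immediately before it.
Its filler is the head noun "teacher", at word 5.

5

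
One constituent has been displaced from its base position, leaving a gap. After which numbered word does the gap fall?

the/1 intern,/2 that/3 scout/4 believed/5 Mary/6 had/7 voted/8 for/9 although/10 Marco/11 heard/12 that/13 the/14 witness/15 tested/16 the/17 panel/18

The displaced element is "the intern" (word 2).
It is linked across 1 clause boundary (Ø).
It functions as the object of the preposition "for" of "voted", so the gap sits immediately after word 9 ("for").
Base order: That scout believed Mary had voted for the intern although Marco heard that the witness tested the panel.

9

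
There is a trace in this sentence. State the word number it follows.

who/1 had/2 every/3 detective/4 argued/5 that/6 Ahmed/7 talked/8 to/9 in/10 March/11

The displaced element is "who" (word 1).
It is linked across 1 clause boundary (that).
It functions as the object of the preposition "to" of "talked", so the gap sits immediately after word 9 ("to").
Base order: Every detective had argued that Ahmed talked to who in March.

9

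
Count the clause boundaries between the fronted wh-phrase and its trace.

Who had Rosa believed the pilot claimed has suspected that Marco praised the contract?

2

"who" is extracted from the subject of "suspected".
Boundaries crossed, outermost first: [Ø], [Ø] — 2 in total.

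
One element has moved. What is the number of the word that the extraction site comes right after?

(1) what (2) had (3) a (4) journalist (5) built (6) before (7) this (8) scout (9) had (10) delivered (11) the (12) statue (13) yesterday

The displaced element is "what" (word 1).
It functions as the direct object of "built", so the gap sits immediately after word 5 ("built").
Base order: A journalist had built what before this scout had delivered the statue yesterday.

5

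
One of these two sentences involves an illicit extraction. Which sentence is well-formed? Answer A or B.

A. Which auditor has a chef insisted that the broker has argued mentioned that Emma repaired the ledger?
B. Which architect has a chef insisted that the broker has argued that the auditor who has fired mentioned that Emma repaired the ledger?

A

In B, the wh-phrase is extracted from inside a complex-NP island (relative clause) (introduced by "who"), which blocks movement.
In A, the extraction path crosses only that-complement boundaries, which are transparent.
So A is grammatical.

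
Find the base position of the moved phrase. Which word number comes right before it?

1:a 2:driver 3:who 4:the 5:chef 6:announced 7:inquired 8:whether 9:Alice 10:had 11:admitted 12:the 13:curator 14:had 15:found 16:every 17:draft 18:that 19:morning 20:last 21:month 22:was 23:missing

6

The displaced element is "a driver" (word 2).
It is linked across 1 clause boundary (Ø).
It functions as the subject of "inquired", so the gap sits immediately after word 6 ("announced").
Base order: The chef announced a driver inquired whether Alice had admitted the curator had found every draft that morning last month.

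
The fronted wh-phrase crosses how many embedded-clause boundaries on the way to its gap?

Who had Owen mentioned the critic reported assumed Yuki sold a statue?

2

"who" is extracted from the subject of "assumed".
Boundaries crossed, outermost first: [Ø], [Ø] — 2 in total.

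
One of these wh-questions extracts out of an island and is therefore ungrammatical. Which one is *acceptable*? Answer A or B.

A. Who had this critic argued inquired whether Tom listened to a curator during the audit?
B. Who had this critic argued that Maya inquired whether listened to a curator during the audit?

In B, the wh-phrase is extracted from inside a wh-island (introduced by "whether"), which blocks movement.
In A, the extraction path crosses only that-complement boundaries, which are transparent.
So A is grammatical.

A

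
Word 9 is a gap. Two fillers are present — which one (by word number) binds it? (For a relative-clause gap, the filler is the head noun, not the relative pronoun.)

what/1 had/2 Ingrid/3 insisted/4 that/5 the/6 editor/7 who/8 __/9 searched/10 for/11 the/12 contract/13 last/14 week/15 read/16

7

The marked gap is inside the relative clause, the subject of "searched".
Its filler is the head noun "editor" (via "who"), at word 7.
(The other dependency links word 1 to a gap after word 16.)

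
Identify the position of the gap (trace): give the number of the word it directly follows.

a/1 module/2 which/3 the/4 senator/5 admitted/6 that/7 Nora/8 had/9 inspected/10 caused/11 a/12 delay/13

10

The displaced element is "a module" (word 2).
It is linked across 1 clause boundary (that).
It functions as the direct object of "inspected", so the gap sits immediately after word 10 ("inspected").
Base order: The senator admitted that Nora had inspected a module.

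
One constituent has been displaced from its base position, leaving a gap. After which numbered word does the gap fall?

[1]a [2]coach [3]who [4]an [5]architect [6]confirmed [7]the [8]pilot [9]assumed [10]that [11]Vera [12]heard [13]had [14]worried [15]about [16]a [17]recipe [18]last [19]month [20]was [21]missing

The displaced element is "a coach" (word 2).
It is linked across 3 clause boundaries (Ø → that → Ø).
It functions as the subject of "worried", so the gap sits immediately after word 12 ("heard").
Base order: An architect confirmed the pilot assumed that Vera heard a coach had worried about a recipe last month.

12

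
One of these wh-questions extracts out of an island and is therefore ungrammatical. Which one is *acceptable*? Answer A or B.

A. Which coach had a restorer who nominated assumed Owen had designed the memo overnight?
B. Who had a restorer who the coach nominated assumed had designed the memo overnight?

In A, the wh-phrase is extracted from inside a complex-NP island (relative clause) (introduced by "who"), which blocks movement.
In B, the extraction path crosses only that-complement boundaries, which are transparent.
So B is grammatical.

B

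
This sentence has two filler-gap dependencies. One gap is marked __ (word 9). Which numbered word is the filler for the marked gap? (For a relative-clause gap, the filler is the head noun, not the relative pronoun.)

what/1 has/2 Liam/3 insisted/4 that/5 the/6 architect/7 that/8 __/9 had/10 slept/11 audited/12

The marked gap is inside the relative clause, the subject of "slept".
Its filler is the head noun "architect" (via "that"), at word 7.
(The other dependency links word 1 to a gap after word 12.)

7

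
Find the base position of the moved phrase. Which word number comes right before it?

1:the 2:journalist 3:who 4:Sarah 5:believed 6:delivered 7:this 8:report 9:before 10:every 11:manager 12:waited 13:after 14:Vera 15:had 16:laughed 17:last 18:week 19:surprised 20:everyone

5

The displaced element is "the journalist" (word 2).
It is linked across 1 clause boundary (Ø).
It functions as the subject of "delivered", so the gap sits immediately after word 5 ("believed").
Base order: Sarah believed that the journalist delivered this report before every manager waited after Vera had laughed last week.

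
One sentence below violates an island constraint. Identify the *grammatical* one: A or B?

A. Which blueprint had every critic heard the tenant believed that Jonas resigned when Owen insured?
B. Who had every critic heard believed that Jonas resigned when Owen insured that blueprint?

In A, the wh-phrase is extracted from inside an adjunct island (introduced by "when"), which blocks movement.
In B, the extraction path crosses only that-complement boundaries, which are transparent.
So B is grammatical.

B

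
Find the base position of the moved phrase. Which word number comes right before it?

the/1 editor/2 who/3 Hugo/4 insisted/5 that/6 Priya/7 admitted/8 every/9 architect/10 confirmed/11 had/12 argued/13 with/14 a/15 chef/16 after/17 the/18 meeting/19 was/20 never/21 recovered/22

11

The displaced element is "the editor" (word 2).
It is linked across 3 clause boundaries (that → Ø → Ø).
It functions as the subject of "argued", so the gap sits immediately after word 11 ("confirmed").
Base order: Hugo insisted that Priya admitted every architect confirmed that the editor had argued with a chef after the meeting.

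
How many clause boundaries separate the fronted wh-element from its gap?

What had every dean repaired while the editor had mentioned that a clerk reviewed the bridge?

"what" originates inside the matrix clause — no clause boundary is crossed.

0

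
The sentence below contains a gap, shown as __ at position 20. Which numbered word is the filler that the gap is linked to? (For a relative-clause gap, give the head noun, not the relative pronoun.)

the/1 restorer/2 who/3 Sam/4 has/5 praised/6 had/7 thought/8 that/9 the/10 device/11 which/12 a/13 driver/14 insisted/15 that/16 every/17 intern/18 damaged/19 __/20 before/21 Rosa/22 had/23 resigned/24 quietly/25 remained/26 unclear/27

11

The gap at 20 is the object of "damaged", inside a relative clause.
The relative pronoun is "which" (word 12); it is bound by the head noun immediately before it.
Its filler is the head noun "device", at word 11.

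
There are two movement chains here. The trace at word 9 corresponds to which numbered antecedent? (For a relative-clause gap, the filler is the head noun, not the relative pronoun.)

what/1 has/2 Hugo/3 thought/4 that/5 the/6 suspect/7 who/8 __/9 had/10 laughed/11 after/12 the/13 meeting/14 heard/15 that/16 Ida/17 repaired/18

7

The marked gap is inside the relative clause, the subject of "laughed".
Its filler is the head noun "suspect" (via "who"), at word 7.
(The other dependency links word 1 to a gap after word 18.)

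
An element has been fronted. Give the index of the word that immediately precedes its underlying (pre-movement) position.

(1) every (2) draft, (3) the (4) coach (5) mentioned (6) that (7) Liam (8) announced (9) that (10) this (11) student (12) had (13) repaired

The displaced element is "every draft" (word 2).
It is linked across 2 clause boundaries (that → that).
It functions as the direct object of "repaired", so the gap sits immediately after word 13 ("repaired").
Base order: The coach mentioned that Liam announced that this student had repaired every draft.

13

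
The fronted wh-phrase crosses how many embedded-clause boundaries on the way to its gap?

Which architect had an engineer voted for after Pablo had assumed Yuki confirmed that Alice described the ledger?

"which architect" originates inside the matrix clause — no clause boundary is crossed.

0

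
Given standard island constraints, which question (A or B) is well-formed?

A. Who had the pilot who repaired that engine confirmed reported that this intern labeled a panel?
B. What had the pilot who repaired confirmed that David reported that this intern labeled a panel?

A

In B, the wh-phrase is extracted from inside a complex-NP island (relative clause) (introduced by "who"), which blocks movement.
In A, the extraction path crosses only that-complement boundaries, which are transparent.
So A is grammatical.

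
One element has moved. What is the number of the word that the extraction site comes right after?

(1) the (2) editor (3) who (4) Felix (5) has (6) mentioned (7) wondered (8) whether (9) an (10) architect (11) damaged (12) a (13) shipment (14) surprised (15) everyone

The displaced element is "the editor" (word 2).
It is linked across 1 clause boundary (Ø).
It functions as the subject of "wondered", so the gap sits immediately after word 6 ("mentioned").
Base order: Felix has mentioned that the editor wondered whether an architect damaged a shipment.

6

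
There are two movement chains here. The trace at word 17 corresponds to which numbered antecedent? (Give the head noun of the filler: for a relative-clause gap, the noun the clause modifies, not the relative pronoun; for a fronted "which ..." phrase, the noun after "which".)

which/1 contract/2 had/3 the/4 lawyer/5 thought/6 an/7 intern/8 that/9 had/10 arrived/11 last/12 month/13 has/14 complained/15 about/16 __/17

2

The marked gap is the object of the preposition "about" of "complained".
Its filler is the fronted wh-phrase "which contract", at word 2.
(The other dependency links word 8 to a gap after word 9.)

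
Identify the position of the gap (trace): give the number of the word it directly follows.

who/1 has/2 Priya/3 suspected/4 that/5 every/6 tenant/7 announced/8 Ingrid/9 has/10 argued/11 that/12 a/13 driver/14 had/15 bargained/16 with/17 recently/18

The displaced element is "who" (word 1).
It is linked across 3 clause boundaries (that → Ø → that).
It functions as the object of the preposition "with" of "bargained", so the gap sits immediately after word 17 ("with").
Base order: Priya has suspected that every tenant announced Ingrid has argued that a driver had bargained with who recently.

17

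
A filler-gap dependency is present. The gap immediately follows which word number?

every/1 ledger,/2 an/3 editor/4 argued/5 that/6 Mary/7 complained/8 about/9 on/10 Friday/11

The displaced element is "every ledger" (word 2).
It is linked across 1 clause boundary (that).
It functions as the object of the preposition "about" of "complained", so the gap sits immediately after word 9 ("about").
Base order: An editor argued that Mary complained about every ledger on Friday.

9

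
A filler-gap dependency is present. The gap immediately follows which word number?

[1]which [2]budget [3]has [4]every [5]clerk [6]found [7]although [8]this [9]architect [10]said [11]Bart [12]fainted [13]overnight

6

The displaced element is "which budget" (word 2).
It functions as the direct object of "found", so the gap sits immediately after word 6 ("found").
Base order: Every clerk has found which budget although this architect said Bart fainted overnight.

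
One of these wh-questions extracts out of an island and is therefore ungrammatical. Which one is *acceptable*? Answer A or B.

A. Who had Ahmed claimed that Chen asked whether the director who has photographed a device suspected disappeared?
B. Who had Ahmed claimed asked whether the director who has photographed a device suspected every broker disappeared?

In A, the wh-phrase is extracted from inside a wh-island (introduced by "whether"), which blocks movement.
In B, the extraction path crosses only that-complement boundaries, which are transparent.
So B is grammatical.

B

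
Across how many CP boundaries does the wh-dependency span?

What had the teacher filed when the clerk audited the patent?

"what" originates inside the matrix clause — no clause boundary is crossed.

0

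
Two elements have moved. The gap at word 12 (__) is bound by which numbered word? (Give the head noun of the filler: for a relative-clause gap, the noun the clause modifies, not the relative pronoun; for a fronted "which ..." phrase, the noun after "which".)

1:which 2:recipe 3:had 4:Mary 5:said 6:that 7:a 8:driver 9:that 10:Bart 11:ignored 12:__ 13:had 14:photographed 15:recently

The marked gap is inside the relative clause, the direct object of "ignored".
Its filler is the head noun "driver" (via "that"), at word 8.
(The other dependency links word 2 to a gap after word 14.)

8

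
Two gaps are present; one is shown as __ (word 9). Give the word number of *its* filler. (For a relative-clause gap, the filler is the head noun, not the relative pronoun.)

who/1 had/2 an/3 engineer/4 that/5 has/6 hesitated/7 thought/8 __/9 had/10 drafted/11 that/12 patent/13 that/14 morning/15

The marked gap is the subject of "drafted".
Its filler is the fronted wh-phrase "who", at word 1.
(The other dependency links word 4 to a gap after word 5.)

1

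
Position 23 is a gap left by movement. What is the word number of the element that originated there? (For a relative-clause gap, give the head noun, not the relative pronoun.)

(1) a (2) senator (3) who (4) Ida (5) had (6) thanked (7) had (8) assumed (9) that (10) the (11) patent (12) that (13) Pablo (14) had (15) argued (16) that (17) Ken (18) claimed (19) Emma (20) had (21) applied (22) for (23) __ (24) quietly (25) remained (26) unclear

The gap at 23 is the prepositional object of "applied", inside a relative clause.
The relative pronoun is "that" (word 12); it is bound by the head noun immediately before it.
Its filler is the head noun "patent", at word 11.

11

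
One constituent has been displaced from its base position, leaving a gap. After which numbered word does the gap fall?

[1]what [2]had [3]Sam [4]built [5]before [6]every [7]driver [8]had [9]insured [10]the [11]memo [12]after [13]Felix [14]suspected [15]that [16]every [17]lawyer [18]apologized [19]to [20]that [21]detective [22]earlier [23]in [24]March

The displaced element is "what" (word 1).
It functions as the direct object of "built", so the gap sits immediately after word 4 ("built").
Base order: Sam had built what before every driver had insured the memo after Felix suspected that every lawyer apologized to that detective earlier in March.

4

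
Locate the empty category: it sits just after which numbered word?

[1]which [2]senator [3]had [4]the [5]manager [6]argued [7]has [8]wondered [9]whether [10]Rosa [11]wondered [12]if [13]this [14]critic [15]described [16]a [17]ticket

The displaced element is "which senator" (word 2).
It is linked across 1 clause boundary (Ø).
It functions as the subject of "wondered", so the gap sits immediately after word 6 ("argued").
Base order: The manager had argued that which senator has wondered whether Rosa wondered if this critic described a ticket.

6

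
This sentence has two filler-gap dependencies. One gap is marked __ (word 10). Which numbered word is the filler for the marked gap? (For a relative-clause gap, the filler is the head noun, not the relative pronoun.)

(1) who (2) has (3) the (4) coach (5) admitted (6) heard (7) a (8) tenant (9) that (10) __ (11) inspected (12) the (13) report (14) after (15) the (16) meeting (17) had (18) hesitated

The marked gap is inside the relative clause, the subject of "inspected".
Its filler is the head noun "tenant" (via "that"), at word 8.
(The other dependency links word 1 to a gap after word 5.)

8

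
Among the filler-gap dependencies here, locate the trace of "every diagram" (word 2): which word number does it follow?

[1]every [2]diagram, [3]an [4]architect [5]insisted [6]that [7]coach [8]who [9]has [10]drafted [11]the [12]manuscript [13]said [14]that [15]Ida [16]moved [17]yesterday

16

The displaced element is "every diagram" (word 2).
It is linked across 2 clause boundaries (Ø → that).
It functions as the direct object of "moved", so the gap sits immediately after word 16 ("moved").
Base order: An architect insisted that coach who has drafted the manuscript said that Ida moved every diagram yesterday.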